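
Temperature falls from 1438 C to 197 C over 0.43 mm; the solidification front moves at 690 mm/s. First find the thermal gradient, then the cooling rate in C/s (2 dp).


G = (1438-197)/0.43 = 2886.04651163 C/mm
CR = 2886.04651163 * 690 = 1991372.09 C/s


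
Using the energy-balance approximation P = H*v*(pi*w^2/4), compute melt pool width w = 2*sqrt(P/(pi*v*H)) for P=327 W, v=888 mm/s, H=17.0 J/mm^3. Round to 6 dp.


w = 2*sqrt(327/(pi*888*17.0)) = 0.166073 mm


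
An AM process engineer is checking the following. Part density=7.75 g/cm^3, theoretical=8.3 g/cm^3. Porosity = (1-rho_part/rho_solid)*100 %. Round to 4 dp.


Porosity = (1-7.75/8.3)*100 = 6.6265 %


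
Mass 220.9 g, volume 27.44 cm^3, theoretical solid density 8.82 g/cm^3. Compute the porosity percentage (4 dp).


rho_part = 220.9 / 27.44 = 8.05029155 g/cm^3
Porosity = (1 - 8.05029155/8.82)*100 = 8.7269 %


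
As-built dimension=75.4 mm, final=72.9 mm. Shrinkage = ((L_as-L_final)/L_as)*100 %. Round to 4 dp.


Shrinkage = ((75.4-72.9)/75.4)*100 = 3.3156 %


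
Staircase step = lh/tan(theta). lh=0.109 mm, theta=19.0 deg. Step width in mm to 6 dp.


step = 0.109 / tan(19.0) = 0.316559 mm


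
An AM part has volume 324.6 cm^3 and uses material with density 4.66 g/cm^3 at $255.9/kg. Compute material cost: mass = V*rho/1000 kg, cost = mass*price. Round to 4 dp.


Mass = 324.6*4.66/1000 = 1.512636 kg
Cost = 1.512636 * 255.9 = 387.0836 $


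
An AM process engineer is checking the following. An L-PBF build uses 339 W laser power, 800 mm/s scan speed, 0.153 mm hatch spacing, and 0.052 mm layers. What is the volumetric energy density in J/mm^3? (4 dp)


E = 339 / (800*0.153*0.052) = 53.2617 J/mm^3


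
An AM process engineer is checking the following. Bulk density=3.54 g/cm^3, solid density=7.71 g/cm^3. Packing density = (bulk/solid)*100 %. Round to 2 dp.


Packing = (3.54/7.71)*100 = 45.91 %


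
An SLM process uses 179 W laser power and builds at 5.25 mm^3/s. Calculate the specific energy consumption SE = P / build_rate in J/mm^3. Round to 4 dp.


SE = 179 / 5.25 = 34.0952 J/mm^3


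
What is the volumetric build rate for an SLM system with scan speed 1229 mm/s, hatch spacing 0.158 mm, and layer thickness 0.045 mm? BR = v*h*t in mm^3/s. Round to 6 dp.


Rate = 1229 * 0.158 * 0.045 = 8.73819 mm^3/s


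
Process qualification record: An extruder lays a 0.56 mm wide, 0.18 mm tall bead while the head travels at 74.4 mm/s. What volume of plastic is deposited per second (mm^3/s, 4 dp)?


Rate = 0.56 * 0.18 * 74.4 = 7.4995 mm^3/s


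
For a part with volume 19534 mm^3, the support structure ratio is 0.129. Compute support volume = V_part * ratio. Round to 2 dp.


V_support = 19534 * 0.129 = 2519.89 mm^3


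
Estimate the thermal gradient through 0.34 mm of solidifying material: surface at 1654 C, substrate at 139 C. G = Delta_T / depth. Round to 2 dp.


G = (1654-139)/0.34 = 4455.88 C/mm


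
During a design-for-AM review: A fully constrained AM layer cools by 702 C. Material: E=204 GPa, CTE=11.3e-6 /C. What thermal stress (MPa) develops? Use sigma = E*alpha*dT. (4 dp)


sigma = 204*1000 * 11.3e-6 * 702 = 1618.2504 MPa


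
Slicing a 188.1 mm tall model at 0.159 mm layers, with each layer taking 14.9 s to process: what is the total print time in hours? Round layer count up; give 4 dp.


Layers = ceil(188.1/0.159) = 1184
t = 1184 * 14.9 / 3600 = 4.9004 hrs


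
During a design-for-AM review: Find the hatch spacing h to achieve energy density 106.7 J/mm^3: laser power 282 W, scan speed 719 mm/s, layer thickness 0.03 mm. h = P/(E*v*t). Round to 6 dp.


h = 282 / (106.7*719*0.03) = 0.122528 mm


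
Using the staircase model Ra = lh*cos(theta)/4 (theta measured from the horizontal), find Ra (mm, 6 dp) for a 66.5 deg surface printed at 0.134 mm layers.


Ra = 0.134 * cos(66.5) / 4 = 0.013358 mm


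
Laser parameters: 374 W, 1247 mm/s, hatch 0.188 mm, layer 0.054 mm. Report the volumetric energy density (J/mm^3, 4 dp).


E = 374 / (1247*0.188*0.054) = 29.5429 J/mm^3


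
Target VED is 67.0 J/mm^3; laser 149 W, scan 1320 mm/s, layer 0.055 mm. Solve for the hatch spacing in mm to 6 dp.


h = 149 / (67.0*1320*0.055) = 0.030632 mm


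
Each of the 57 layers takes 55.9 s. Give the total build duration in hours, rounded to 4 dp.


t = 57 * 55.9 / 3600 = 0.8851 hrs


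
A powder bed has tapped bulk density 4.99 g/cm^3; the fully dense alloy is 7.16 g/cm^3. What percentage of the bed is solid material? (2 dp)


Packing = (4.99/7.16)*100 = 69.69 %


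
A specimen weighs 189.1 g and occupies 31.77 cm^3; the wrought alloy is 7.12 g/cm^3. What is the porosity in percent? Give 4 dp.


rho_part = 189.1 / 31.77 = 5.95215612 g/cm^3
Porosity = (1 - 5.95215612/7.12)*100 = 16.4023 %


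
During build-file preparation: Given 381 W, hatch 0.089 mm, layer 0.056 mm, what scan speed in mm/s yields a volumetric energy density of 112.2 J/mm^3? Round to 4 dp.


v = 381 / (112.2*0.089*0.056) = 681.3246 mm/s


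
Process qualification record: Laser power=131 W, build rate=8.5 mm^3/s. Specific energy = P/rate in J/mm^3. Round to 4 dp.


SE = 131 / 8.5 = 15.4118 J/mm^3


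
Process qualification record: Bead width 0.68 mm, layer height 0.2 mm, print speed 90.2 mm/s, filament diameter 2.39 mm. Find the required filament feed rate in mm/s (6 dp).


Q = 0.68 * 0.2 * 90.2 = 12.2672 mm^3/s
A_fil = pi*(2.39/2)^2 = 4.48627285 mm^2
v_feed = 12.2672 / 4.48627285 = 2.734386 mm/s


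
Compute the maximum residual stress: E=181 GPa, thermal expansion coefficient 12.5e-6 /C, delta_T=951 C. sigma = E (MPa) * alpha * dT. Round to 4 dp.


sigma = 181*1000 * 12.5e-6 * 951 = 2151.6375 MPa


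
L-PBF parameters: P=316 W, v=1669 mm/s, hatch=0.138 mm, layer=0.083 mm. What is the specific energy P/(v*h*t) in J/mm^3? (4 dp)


Build rate = 1669 * 0.138 * 0.083 = 19.116726 mm^3/s
SE = 316 / 19.116726 = 16.53 J/mm^3


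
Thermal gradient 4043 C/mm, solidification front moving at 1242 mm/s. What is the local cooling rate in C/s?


CR = 4043 * 1242 = 5021406 C/s


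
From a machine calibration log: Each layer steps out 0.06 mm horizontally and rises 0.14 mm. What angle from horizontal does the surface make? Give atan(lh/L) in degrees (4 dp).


angle = atan(0.14/0.06) = 66.8014 degrees


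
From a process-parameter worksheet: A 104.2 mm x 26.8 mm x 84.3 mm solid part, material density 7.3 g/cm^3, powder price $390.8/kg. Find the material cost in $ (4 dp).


V = 104.2 * 26.8 * 84.3 = 235412.808 mm^3 = 235.412808 cm^3
Mass = 235.412808 * 7.3 / 1000 = 1.7185135 kg
Cost = 1.7185135 * 390.8 = 671.5951 $


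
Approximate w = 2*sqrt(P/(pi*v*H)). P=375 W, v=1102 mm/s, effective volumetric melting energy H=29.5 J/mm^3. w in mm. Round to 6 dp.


w = 2*sqrt(375/(pi*1102*29.5)) = 0.121191 mm


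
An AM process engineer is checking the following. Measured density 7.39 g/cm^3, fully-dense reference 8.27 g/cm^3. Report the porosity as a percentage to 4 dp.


Porosity = (1-7.39/8.27)*100 = 10.6409 %


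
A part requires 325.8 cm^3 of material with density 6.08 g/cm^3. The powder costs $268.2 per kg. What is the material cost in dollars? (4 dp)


Mass = 325.8*6.08/1000 = 1.980864 kg
Cost = 1.980864 * 268.2 = 531.2677 $


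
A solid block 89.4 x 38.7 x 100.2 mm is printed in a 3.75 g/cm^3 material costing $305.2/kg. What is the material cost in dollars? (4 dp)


V = 89.4 * 38.7 * 100.2 = 346669.956 mm^3 = 346.669956 cm^3
Mass = 346.669956 * 3.75 / 1000 = 1.30001234 kg
Cost = 1.30001234 * 305.2 = 396.7638 $


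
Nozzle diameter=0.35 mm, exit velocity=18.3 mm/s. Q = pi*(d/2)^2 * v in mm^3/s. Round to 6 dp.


A = pi*(0.35/2)^2 = 0.09621128 mm^2
Q = 0.09621128 * 18.3 = 1.760666 mm^3/s


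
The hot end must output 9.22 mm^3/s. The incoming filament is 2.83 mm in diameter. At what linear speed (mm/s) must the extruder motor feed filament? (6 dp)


A = pi*(2.83/2)^2 = 6.290175
v = 9.22 / 6.290175 = 1.465778 mm/s


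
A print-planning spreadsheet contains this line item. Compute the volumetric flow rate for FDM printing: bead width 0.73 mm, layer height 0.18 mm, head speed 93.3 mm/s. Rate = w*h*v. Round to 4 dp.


Rate = 0.73 * 0.18 * 93.3 = 12.2596 mm^3/s


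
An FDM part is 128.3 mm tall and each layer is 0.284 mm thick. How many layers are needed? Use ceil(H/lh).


Layers = ceil(128.3/0.284) = 452


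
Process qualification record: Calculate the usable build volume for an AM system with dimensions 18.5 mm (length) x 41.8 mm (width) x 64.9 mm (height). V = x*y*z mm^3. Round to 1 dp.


V = 18.5 * 41.8 * 64.9 = 50187.2 mm^3


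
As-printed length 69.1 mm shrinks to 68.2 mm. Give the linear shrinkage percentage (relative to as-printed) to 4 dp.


Shrinkage = ((69.1-68.2)/69.1)*100 = 1.3025 %


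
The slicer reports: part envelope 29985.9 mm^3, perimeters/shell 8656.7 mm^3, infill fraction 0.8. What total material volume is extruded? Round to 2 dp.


V_infill = (29985.9 - 8656.7) * 0.8 = 17063.36
V_total = 8656.7 + 17063.36 = 25720.06 mm^3


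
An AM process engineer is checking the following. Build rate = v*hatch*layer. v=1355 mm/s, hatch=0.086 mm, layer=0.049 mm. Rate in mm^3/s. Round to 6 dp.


Rate = 1355 * 0.086 * 0.049 = 5.70997 mm^3/s


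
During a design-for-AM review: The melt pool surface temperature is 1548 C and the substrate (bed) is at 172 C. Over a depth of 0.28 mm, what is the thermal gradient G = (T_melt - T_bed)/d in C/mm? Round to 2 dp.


G = (1548-172)/0.28 = 4914.29 C/mm


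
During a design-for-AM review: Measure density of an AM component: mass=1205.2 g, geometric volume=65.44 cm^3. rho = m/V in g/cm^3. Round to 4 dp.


rho = 1205.2 / 65.44 = 18.4169 g/cm^3


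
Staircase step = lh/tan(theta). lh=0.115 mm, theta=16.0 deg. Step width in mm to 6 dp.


step = 0.115 / tan(16.0) = 0.401053 mm


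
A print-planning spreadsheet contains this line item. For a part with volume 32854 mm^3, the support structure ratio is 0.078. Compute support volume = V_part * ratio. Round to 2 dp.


V_support = 32854 * 0.078 = 2562.61 mm^3


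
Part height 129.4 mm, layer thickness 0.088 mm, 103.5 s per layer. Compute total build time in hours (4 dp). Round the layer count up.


Layers = ceil(129.4/0.088) = 1471
t = 1471 * 103.5 / 3600 = 42.2913 hrs


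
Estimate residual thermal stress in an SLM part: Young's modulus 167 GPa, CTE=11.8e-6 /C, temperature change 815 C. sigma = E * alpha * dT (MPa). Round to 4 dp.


sigma = 167*1000 * 11.8e-6 * 815 = 1606.039 MPa


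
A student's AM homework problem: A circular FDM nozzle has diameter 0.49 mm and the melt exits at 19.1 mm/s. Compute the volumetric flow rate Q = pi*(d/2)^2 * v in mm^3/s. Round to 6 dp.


A = pi*(0.49/2)^2 = 0.1885741 mm^2
Q = 0.1885741 * 19.1 = 3.601765 mm^3/s


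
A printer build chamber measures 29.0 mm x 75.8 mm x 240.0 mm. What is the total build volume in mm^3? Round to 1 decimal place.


V = 29.0 * 75.8 * 240.0 = 527568.0 mm^3


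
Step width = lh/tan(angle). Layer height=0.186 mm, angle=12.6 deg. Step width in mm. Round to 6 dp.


step = 0.186 / tan(12.6) = 0.832116 mm


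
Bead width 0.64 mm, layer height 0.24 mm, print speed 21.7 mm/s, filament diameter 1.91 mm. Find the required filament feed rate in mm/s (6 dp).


Q = 0.64 * 0.24 * 21.7 = 3.33312 mm^3/s
A_fil = pi*(1.91/2)^2 = 2.86521104 mm^2
v_feed = 3.33312 / 2.86521104 = 1.163307 mm/s


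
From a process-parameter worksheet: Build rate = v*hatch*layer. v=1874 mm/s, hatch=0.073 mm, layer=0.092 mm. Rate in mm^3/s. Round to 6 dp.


Rate = 1874 * 0.073 * 0.092 = 12.585784 mm^3/s


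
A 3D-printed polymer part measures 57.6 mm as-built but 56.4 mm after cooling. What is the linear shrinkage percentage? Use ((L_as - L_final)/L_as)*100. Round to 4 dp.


Shrinkage = ((57.6-56.4)/57.6)*100 = 2.0833 %


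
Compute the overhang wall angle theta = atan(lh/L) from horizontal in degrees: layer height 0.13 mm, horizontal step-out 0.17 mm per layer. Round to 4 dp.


angle = atan(0.13/0.17) = 37.4054 degrees


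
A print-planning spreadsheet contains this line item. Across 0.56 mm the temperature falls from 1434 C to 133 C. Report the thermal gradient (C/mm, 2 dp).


G = (1434-133)/0.56 = 2323.21 C/mm


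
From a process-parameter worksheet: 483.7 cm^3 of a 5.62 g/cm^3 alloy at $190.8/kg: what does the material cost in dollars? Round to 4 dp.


Mass = 483.7*5.62/1000 = 2.718394 kg
Cost = 2.718394 * 190.8 = 518.6696 $


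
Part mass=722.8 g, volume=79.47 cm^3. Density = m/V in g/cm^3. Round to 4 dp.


rho = 722.8 / 79.47 = 9.0953 g/cm^3


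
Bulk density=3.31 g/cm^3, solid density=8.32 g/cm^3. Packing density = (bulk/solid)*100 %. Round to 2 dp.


Packing = (3.31/8.32)*100 = 39.78 %


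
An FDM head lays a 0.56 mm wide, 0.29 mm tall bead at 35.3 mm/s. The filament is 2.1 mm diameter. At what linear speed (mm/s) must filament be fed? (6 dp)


Q = 0.56 * 0.29 * 35.3 = 5.73272 mm^3/s
A_fil = pi*(2.1/2)^2 = 3.4636059 mm^2
v_feed = 5.73272 / 3.4636059 = 1.655131 mm/s


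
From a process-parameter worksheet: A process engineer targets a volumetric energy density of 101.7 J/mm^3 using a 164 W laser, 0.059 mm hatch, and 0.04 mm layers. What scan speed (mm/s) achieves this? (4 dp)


v = 164 / (101.7*0.059*0.04) = 683.2992 mm/s


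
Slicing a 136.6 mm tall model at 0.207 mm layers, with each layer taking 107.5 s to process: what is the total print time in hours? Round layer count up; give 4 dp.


Layers = ceil(136.6/0.207) = 660
t = 660 * 107.5 / 3600 = 19.7083 hrs


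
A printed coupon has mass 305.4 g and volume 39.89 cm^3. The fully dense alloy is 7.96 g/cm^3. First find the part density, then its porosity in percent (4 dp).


rho_part = 305.4 / 39.89 = 7.65605415 g/cm^3
Porosity = (1 - 7.65605415/7.96)*100 = 3.8184 %


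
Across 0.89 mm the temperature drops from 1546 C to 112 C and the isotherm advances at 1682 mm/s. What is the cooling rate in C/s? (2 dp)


G = (1546-112)/0.89 = 1611.23595506 C/mm
CR = 1611.23595506 * 1682 = 2710098.88 C/s


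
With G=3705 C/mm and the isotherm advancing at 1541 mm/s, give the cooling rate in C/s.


CR = 3705 * 1541 = 5709405 C/s


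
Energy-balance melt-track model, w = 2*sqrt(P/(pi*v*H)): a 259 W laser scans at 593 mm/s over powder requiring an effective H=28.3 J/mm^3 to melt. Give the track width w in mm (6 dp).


w = 2*sqrt(259/(pi*593*28.3)) = 0.140179 mm


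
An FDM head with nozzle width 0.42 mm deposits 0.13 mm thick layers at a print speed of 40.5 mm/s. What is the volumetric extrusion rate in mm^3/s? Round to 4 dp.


Rate = 0.42 * 0.13 * 40.5 = 2.2113 mm^3/s


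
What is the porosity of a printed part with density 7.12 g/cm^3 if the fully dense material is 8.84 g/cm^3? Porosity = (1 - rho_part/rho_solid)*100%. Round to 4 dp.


Porosity = (1-7.12/8.84)*100 = 19.457 %


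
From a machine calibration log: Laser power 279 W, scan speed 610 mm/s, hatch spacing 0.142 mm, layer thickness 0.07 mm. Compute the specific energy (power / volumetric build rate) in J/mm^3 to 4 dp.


Build rate = 610 * 0.142 * 0.07 = 6.0634 mm^3/s
SE = 279 / 6.0634 = 46.0138 J/mm^3


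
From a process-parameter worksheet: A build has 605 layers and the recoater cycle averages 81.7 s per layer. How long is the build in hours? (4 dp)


t = 605 * 81.7 / 3600 = 13.7301 hrs


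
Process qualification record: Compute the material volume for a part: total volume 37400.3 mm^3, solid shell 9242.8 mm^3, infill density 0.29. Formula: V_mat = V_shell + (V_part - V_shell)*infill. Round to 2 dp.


V_infill = (37400.3 - 9242.8) * 0.29 = 8165.68
V_total = 9242.8 + 8165.68 = 17408.48 mm^3


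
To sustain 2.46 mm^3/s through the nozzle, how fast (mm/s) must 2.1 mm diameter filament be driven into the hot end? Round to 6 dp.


A = pi*(2.1/2)^2 = 3.463606
v = 2.46 / 3.463606 = 0.710242 mm/s


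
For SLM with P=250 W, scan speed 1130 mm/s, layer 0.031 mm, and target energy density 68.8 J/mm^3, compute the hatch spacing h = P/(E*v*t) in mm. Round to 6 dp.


h = 250 / (68.8*1130*0.031) = 0.103732 mm


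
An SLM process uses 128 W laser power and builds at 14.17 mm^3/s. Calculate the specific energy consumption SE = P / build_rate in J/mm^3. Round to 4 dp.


SE = 128 / 14.17 = 9.0332 J/mm^3


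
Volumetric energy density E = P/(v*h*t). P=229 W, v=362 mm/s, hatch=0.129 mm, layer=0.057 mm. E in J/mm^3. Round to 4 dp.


E = 229 / (362*0.129*0.057) = 86.0325 J/mm^3


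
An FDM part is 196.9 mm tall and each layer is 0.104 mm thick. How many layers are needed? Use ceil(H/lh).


Layers = ceil(196.9/0.104) = 1894


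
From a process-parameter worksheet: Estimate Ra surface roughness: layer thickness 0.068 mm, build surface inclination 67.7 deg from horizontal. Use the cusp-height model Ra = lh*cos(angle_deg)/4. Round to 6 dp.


Ra = 0.068 * cos(67.7) / 4 = 0.006451 mm


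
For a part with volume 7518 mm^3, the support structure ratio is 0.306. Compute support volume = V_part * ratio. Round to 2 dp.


V_support = 7518 * 0.306 = 2300.51 mm^3


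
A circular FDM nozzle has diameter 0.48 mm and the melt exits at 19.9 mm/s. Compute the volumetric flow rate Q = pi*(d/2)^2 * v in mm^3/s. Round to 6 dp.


A = pi*(0.48/2)^2 = 0.18095574 mm^2
Q = 0.18095574 * 19.9 = 3.601019 mm^3/s


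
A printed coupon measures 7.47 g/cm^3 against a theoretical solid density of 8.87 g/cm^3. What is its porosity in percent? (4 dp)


Porosity = (1-7.47/8.87)*100 = 15.7835 %


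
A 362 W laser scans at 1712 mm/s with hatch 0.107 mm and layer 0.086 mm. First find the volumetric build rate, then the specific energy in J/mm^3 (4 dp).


Build rate = 1712 * 0.107 * 0.086 = 15.753824 mm^3/s
SE = 362 / 15.753824 = 22.9785 J/mm^3


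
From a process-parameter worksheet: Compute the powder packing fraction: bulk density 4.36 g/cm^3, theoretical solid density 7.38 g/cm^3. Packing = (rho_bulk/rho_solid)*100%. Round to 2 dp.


Packing = (4.36/7.38)*100 = 59.08 %


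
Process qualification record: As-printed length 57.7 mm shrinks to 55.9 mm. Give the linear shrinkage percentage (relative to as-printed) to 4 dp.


Shrinkage = ((57.7-55.9)/57.7)*100 = 3.1196 %


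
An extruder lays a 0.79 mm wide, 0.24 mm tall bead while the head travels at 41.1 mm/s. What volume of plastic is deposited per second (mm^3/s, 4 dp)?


Rate = 0.79 * 0.24 * 41.1 = 7.7926 mm^3/s


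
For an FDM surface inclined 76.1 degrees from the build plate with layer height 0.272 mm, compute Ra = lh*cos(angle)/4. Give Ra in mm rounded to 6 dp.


Ra = 0.272 * cos(76.1) / 4 = 0.016336 mm


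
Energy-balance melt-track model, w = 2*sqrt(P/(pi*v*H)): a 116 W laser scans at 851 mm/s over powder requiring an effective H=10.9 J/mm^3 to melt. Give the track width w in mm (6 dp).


w = 2*sqrt(116/(pi*851*10.9)) = 0.126185 mm


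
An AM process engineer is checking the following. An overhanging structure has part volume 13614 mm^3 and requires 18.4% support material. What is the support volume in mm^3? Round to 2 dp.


V_support = 13614 * 0.184 = 2504.98 mm^3


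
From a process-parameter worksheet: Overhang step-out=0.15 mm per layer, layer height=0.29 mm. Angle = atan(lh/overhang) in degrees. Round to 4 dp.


angle = atan(0.29/0.15) = 62.6501 degrees


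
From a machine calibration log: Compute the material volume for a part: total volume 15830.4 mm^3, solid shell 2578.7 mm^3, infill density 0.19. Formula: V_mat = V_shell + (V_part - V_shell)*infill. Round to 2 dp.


V_infill = (15830.4 - 2578.7) * 0.19 = 2517.82
V_total = 2578.7 + 2517.82 = 5096.52 mm^3


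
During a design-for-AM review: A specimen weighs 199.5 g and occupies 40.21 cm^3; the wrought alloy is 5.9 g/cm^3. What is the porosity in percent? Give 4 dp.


rho_part = 199.5 / 40.21 = 4.96145238 g/cm^3
Porosity = (1 - 4.96145238/5.9)*100 = 15.9076 %


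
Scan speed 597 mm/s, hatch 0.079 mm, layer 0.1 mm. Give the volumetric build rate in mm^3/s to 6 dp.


Rate = 597 * 0.079 * 0.1 = 4.7163 mm^3/s


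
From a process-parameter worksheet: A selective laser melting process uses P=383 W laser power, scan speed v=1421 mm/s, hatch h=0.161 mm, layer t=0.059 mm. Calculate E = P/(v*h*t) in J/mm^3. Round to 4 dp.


E = 383 / (1421*0.161*0.059) = 28.3744 J/mm^3


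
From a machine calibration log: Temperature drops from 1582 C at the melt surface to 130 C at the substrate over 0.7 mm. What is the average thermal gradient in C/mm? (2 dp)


G = (1582-130)/0.7 = 2074.29 C/mm


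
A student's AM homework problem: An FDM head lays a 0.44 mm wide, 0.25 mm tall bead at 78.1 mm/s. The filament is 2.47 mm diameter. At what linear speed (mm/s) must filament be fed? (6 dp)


Q = 0.44 * 0.25 * 78.1 = 8.591 mm^3/s
A_fil = pi*(2.47/2)^2 = 4.79163566 mm^2
v_feed = 8.591 / 4.79163566 = 1.792916 mm/s


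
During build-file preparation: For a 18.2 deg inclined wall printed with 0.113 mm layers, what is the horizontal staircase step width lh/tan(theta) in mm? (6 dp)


step = 0.113 / tan(18.2) = 0.343691 mm


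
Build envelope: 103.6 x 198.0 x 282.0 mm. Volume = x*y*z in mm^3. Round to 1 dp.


V = 103.6 * 198.0 * 282.0 = 5784609.6 mm^3


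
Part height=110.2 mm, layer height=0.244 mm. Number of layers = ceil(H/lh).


Layers = ceil(110.2/0.244) = 452


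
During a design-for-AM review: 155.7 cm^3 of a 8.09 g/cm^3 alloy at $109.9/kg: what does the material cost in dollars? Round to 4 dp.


Mass = 155.7*8.09/1000 = 1.259613 kg
Cost = 1.259613 * 109.9 = 138.4315 $


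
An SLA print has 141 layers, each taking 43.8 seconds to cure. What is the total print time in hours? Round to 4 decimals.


t = 141 * 43.8 / 3600 = 1.7155 hrs


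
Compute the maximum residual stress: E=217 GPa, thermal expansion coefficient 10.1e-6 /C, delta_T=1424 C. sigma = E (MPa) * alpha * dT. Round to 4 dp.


sigma = 217*1000 * 10.1e-6 * 1424 = 3120.9808 MPa


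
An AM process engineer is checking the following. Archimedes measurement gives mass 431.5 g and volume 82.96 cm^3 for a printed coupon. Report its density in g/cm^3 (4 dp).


rho = 431.5 / 82.96 = 5.2013 g/cm^3


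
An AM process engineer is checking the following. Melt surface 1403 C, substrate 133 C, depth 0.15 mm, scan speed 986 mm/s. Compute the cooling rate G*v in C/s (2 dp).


G = (1403-133)/0.15 = 8466.66666667 C/mm
CR = 8466.66666667 * 986 = 8348133.33 C/s


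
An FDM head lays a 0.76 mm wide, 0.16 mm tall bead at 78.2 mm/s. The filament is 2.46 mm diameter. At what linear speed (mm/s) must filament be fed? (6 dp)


Q = 0.76 * 0.16 * 78.2 = 9.50912 mm^3/s
A_fil = pi*(2.46/2)^2 = 4.75291553 mm^2
v_feed = 9.50912 / 4.75291553 = 2.000692 mm/s


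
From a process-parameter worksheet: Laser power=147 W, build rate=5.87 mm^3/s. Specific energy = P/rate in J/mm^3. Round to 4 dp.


SE = 147 / 5.87 = 25.0426 J/mm^3


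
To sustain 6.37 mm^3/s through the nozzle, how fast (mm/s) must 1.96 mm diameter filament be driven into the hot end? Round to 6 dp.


A = pi*(1.96/2)^2 = 3.017186
v = 6.37 / 3.017186 = 2.111239 mm/s


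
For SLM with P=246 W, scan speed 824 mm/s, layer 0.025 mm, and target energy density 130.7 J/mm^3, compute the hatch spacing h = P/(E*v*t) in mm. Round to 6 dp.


h = 246 / (130.7*824*0.025) = 0.091368 mm


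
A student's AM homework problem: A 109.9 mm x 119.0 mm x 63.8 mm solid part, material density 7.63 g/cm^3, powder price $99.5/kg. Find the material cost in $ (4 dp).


V = 109.9 * 119.0 * 63.8 = 834382.78 mm^3 = 834.38278 cm^3
Mass = 834.38278 * 7.63 / 1000 = 6.36634061 kg
Cost = 6.36634061 * 99.5 = 633.4509 $


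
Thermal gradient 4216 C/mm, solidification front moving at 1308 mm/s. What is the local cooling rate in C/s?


CR = 4216 * 1308 = 5514528 C/s


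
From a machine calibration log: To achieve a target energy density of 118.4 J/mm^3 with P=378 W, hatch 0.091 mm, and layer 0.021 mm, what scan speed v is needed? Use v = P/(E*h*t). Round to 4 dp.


v = 378 / (118.4*0.091*0.021) = 1670.6267 mm/s


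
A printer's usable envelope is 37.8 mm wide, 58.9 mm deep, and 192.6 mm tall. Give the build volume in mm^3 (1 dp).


V = 37.8 * 58.9 * 192.6 = 428808.5 mm^3


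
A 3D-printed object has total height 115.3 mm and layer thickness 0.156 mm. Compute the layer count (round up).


Layers = ceil(115.3/0.156) = 740


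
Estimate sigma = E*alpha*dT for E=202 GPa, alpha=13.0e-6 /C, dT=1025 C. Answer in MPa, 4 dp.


sigma = 202*1000 * 13.0e-6 * 1025 = 2691.65 MPa


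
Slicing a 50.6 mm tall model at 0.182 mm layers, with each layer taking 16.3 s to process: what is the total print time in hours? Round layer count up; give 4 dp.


Layers = ceil(50.6/0.182) = 279
t = 279 * 16.3 / 3600 = 1.2633 hrs


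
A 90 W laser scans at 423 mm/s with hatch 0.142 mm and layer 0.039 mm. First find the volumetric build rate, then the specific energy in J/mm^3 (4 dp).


Build rate = 423 * 0.142 * 0.039 = 2.342574 mm^3/s
SE = 90 / 2.342574 = 38.4193 J/mm^3


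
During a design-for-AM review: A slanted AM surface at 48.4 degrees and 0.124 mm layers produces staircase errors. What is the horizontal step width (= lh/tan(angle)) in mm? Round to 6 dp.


step = 0.124 / tan(48.4) = 0.110092 mm


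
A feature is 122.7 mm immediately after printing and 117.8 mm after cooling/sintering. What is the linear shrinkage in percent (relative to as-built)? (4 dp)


Shrinkage = ((122.7-117.8)/122.7)*100 = 3.9935 %


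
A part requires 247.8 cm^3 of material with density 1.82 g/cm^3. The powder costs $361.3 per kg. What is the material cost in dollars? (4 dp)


Mass = 247.8*1.82/1000 = 0.450996 kg
Cost = 0.450996 * 361.3 = 162.9449 $


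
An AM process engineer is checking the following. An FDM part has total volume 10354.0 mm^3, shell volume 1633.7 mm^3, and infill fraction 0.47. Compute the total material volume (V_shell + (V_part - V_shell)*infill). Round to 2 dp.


V_infill = (10354.0 - 1633.7) * 0.47 = 4098.54
V_total = 1633.7 + 4098.54 = 5732.24 mm^3


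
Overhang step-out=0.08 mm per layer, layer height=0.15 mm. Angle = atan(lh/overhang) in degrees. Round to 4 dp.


angle = atan(0.15/0.08) = 61.9275 degrees


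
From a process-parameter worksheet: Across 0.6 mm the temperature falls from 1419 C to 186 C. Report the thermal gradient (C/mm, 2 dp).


G = (1419-186)/0.6 = 2055.0 C/mm


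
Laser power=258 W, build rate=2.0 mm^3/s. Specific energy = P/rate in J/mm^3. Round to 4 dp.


SE = 258 / 2.0 = 129.0 J/mm^3


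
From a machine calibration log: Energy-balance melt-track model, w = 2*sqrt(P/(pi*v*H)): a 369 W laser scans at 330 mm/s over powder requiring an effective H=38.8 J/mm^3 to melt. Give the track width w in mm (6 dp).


w = 2*sqrt(369/(pi*330*38.8)) = 0.191556 mm


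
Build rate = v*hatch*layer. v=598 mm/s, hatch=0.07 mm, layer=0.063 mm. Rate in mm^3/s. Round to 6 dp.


Rate = 598 * 0.07 * 0.063 = 2.63718 mm^3/s


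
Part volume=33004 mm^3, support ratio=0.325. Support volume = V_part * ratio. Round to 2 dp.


V_support = 33004 * 0.325 = 10726.3 mm^3


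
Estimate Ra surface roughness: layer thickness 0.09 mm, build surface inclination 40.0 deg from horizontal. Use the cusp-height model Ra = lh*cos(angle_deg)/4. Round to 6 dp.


Ra = 0.09 * cos(40.0) / 4 = 0.017236 mm


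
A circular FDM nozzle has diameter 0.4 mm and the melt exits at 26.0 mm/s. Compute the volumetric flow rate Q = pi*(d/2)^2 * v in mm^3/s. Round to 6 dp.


A = pi*(0.4/2)^2 = 0.12566371 mm^2
Q = 0.12566371 * 26.0 = 3.267256 mm^3/s


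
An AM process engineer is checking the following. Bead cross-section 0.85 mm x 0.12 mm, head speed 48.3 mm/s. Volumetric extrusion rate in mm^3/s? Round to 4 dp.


Rate = 0.85 * 0.12 * 48.3 = 4.9266 mm^3/s


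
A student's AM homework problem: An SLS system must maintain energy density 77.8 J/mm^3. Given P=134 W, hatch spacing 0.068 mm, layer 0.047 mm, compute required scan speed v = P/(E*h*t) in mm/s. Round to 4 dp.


v = 134 / (77.8*0.068*0.047) = 538.9127 mm/s


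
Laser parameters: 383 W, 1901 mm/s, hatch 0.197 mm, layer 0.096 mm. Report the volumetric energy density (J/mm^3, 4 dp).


E = 383 / (1901*0.197*0.096) = 10.6532 J/mm^3


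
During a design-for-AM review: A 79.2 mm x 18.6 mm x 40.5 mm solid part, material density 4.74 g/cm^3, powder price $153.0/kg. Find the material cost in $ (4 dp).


V = 79.2 * 18.6 * 40.5 = 59661.36 mm^3 = 59.66136 cm^3
Mass = 59.66136 * 4.74 / 1000 = 0.28279485 kg
Cost = 0.28279485 * 153.0 = 43.2676 $


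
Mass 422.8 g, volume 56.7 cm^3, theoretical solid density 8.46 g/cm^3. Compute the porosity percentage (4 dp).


rho_part = 422.8 / 56.7 = 7.45679012 g/cm^3
Porosity = (1 - 7.45679012/8.46)*100 = 11.8583 %


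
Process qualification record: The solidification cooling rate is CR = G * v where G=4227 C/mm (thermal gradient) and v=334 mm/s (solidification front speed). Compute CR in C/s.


CR = 4227 * 334 = 1411818 C/s


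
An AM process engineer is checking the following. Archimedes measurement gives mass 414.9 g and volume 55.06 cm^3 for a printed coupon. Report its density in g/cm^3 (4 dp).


rho = 414.9 / 55.06 = 7.5354 g/cm^3


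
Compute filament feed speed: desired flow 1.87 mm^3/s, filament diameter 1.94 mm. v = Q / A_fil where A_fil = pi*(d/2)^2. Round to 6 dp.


A = pi*(1.94/2)^2 = 2.955925
v = 1.87 / 2.955925 = 0.632628 mm/s


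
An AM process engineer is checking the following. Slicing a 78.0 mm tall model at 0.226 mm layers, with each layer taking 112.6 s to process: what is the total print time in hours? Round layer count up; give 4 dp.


Layers = ceil(78.0/0.226) = 346
t = 346 * 112.6 / 3600 = 10.8221 hrs


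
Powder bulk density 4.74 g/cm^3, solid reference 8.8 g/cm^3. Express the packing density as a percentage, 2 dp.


Packing = (4.74/8.8)*100 = 53.86 %


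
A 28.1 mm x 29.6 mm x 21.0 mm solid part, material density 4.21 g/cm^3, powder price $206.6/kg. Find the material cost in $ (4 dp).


V = 28.1 * 29.6 * 21.0 = 17466.96 mm^3 = 17.46696 cm^3
Mass = 17.46696 * 4.21 / 1000 = 0.0735359 kg
Cost = 0.0735359 * 206.6 = 15.1925 $


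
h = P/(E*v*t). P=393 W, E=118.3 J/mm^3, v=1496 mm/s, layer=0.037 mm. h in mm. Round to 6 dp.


h = 393 / (118.3*1496*0.037) = 0.060017 mm


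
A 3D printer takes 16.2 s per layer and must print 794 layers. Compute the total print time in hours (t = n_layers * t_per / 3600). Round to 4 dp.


t = 794 * 16.2 / 3600 = 3.573 hrs


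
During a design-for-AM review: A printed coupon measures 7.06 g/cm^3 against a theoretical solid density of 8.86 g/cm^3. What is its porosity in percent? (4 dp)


Porosity = (1-7.06/8.86)*100 = 20.316 %


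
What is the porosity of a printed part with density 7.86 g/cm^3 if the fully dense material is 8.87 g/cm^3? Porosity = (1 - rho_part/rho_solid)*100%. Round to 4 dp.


Porosity = (1-7.86/8.87)*100 = 11.3867 %


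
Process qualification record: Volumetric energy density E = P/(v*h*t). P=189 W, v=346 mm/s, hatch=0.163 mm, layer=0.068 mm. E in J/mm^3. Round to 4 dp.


E = 189 / (346*0.163*0.068) = 49.2821 J/mm^3


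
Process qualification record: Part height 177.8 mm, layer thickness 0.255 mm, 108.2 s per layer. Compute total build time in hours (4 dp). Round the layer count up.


Layers = ceil(177.8/0.255) = 698
t = 698 * 108.2 / 3600 = 20.9788 hrs


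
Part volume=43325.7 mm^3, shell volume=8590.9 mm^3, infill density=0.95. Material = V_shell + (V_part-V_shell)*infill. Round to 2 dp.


V_infill = (43325.7 - 8590.9) * 0.95 = 32998.06
V_total = 8590.9 + 32998.06 = 41588.96 mm^3


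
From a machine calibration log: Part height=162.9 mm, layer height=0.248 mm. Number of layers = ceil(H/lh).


Layers = ceil(162.9/0.248) = 657


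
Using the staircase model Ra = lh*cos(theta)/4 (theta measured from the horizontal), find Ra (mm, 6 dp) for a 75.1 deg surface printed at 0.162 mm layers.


Ra = 0.162 * cos(75.1) / 4 = 0.010414 mm


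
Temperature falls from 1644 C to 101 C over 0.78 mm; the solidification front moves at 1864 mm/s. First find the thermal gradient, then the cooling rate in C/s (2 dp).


G = (1644-101)/0.78 = 1978.20512821 C/mm
CR = 1978.20512821 * 1864 = 3687374.36 C/s


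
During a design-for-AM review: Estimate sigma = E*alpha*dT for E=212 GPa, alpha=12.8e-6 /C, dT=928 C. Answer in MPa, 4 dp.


sigma = 212*1000 * 12.8e-6 * 928 = 2518.2208 MPa


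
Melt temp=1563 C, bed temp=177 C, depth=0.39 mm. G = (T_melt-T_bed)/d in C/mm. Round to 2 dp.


G = (1563-177)/0.39 = 3553.85 C/mm


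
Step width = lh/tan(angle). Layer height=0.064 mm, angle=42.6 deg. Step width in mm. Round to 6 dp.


step = 0.064 / tan(42.6) = 0.069599 mm


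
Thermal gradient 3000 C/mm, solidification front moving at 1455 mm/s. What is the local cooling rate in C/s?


CR = 3000 * 1455 = 4365000 C/s


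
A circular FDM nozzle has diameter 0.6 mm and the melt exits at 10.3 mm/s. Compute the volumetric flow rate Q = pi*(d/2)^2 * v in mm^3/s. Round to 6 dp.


A = pi*(0.6/2)^2 = 0.28274334 mm^2
Q = 0.28274334 * 10.3 = 2.912256 mm^3/s


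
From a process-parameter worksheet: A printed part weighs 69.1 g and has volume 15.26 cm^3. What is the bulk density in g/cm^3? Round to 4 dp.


rho = 69.1 / 15.26 = 4.5282 g/cm^3


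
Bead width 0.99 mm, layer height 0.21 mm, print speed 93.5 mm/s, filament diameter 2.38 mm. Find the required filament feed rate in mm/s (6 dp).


Q = 0.99 * 0.21 * 93.5 = 19.43865 mm^3/s
A_fil = pi*(2.38/2)^2 = 4.44880936 mm^2
v_feed = 19.43865 / 4.44880936 = 4.369405 mm/s


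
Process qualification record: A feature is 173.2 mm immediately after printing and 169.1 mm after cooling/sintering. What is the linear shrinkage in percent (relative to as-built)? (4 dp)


Shrinkage = ((173.2-169.1)/173.2)*100 = 2.3672 %


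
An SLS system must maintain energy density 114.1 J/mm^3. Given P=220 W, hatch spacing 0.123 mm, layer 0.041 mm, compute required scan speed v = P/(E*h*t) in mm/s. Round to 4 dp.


v = 220 / (114.1*0.123*0.041) = 382.3385 mm/s


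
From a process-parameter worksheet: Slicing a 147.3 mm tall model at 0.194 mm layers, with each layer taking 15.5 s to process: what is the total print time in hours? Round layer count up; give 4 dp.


Layers = ceil(147.3/0.194) = 760
t = 760 * 15.5 / 3600 = 3.2722 hrs


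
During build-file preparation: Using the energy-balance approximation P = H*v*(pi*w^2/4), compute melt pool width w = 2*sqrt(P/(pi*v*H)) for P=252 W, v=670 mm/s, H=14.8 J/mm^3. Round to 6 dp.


w = 2*sqrt(252/(pi*670*14.8)) = 0.179882 mm


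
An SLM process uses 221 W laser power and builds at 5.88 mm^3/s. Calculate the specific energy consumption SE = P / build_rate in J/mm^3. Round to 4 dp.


SE = 221 / 5.88 = 37.585 J/mm^3


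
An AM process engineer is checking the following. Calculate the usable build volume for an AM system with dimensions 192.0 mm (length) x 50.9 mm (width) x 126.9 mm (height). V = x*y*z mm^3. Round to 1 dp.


V = 192.0 * 50.9 * 126.9 = 1240168.3 mm^3


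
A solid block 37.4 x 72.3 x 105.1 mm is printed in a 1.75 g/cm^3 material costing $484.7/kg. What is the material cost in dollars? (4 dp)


V = 37.4 * 72.3 * 105.1 = 284192.502 mm^3 = 284.192502 cm^3
Mass = 284.192502 * 1.75 / 1000 = 0.49733688 kg
Cost = 0.49733688 * 484.7 = 241.0592 $


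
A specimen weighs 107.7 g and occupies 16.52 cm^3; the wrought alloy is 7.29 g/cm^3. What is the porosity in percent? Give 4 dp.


rho_part = 107.7 / 16.52 = 6.51937046 g/cm^3
Porosity = (1 - 6.51937046/7.29)*100 = 10.571 %


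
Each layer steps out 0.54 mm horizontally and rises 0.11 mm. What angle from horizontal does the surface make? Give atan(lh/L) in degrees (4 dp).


angle = atan(0.11/0.54) = 11.5138 degrees


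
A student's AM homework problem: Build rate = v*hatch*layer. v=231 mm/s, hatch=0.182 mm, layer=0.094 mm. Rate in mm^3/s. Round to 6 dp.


Rate = 231 * 0.182 * 0.094 = 3.951948 mm^3/s


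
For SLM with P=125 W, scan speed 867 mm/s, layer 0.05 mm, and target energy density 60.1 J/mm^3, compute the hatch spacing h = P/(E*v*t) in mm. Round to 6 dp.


h = 125 / (60.1*867*0.05) = 0.047978 mm


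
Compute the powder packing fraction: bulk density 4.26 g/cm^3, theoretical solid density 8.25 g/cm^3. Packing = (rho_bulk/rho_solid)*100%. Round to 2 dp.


Packing = (4.26/8.25)*100 = 51.64 %


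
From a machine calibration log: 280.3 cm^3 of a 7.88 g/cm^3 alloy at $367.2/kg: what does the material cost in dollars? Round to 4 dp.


Mass = 280.3*7.88/1000 = 2.208764 kg
Cost = 2.208764 * 367.2 = 811.0581 $


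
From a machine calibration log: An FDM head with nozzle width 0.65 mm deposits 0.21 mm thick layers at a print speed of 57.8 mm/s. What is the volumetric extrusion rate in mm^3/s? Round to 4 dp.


Rate = 0.65 * 0.21 * 57.8 = 7.8897 mm^3/s


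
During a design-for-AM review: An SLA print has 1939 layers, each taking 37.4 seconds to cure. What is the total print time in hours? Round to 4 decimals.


t = 1939 * 37.4 / 3600 = 20.1441 hrs


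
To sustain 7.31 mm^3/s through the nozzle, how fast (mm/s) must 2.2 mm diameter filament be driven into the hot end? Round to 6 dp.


A = pi*(2.2/2)^2 = 3.801327
v = 7.31 / 3.801327 = 1.923013 mm/s


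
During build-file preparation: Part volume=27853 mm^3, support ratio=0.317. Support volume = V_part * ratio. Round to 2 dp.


V_support = 27853 * 0.317 = 8829.4 mm^3


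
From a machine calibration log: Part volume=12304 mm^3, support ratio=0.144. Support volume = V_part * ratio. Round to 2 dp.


V_support = 12304 * 0.144 = 1771.78 mm^3


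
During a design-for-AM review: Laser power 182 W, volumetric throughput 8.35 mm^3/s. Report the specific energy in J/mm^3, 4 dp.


SE = 182 / 8.35 = 21.7964 J/mm^3


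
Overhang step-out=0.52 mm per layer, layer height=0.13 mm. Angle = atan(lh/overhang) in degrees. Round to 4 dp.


angle = atan(0.13/0.52) = 14.0362 degrees


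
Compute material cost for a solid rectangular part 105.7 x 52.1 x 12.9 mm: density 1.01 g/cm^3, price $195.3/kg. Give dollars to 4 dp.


V = 105.7 * 52.1 * 12.9 = 71039.913 mm^3 = 71.039913 cm^3
Mass = 71.039913 * 1.01 / 1000 = 0.07175031 kg
Cost = 0.07175031 * 195.3 = 14.0128 $


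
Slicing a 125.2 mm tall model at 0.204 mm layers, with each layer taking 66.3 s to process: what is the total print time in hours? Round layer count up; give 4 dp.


Layers = ceil(125.2/0.204) = 614
t = 614 * 66.3 / 3600 = 11.3078 hrs


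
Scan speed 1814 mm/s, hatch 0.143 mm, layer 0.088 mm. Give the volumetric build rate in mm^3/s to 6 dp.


Rate = 1814 * 0.143 * 0.088 = 22.827376 mm^3/s


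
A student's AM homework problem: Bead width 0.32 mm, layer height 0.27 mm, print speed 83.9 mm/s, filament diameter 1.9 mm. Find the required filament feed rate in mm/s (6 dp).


Q = 0.32 * 0.27 * 83.9 = 7.24896 mm^3/s
A_fil = pi*(1.9/2)^2 = 2.83528737 mm^2
v_feed = 7.24896 / 2.83528737 = 2.556693 mm/s


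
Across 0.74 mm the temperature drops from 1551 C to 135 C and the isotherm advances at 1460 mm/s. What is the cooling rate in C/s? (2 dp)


G = (1551-135)/0.74 = 1913.51351351 C/mm
CR = 1913.51351351 * 1460 = 2793729.73 C/s


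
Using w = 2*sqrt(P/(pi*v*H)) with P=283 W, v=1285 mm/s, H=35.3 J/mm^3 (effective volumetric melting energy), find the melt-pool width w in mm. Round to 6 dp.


w = 2*sqrt(283/(pi*1285*35.3)) = 0.089127 mm


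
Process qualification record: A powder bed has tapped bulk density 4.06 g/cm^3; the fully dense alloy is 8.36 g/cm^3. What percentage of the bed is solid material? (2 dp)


Packing = (4.06/8.36)*100 = 48.56 %
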